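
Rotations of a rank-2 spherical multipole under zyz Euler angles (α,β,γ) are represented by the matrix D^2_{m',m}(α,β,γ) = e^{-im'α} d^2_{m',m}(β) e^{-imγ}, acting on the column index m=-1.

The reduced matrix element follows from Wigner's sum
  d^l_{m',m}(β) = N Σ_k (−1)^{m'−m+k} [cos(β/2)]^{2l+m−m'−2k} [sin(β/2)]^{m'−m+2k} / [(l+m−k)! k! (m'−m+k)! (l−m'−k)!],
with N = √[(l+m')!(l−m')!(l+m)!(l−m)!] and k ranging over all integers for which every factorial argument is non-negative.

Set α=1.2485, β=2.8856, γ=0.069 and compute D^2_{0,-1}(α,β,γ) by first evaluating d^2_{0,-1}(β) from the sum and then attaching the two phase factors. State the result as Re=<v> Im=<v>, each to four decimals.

Re=0.2993 Im=0.0207

Split into d^2_{0,-1}(β=2.8856) × two z-phases.
With c≡cos(β/2)=0.127647 and s≡sin(β/2)=0.991820, N=[2·2·1·6]^{1/2}=4.898979
k∈{0,1} keeps every argument non-negative
  k=0: (−1)^1·4.8990/(2)·0.1276^3·0.9918^1 = -0.005053
  k=1: (−1)^2·4.8990/(2)·0.1276^1·0.9918^3 = +0.305060
d^2_{0,-1}(2.8856) = -0.005053 +0.305060 = +0.300007
D = (+1.000000+0.000000i)·(+0.300007)·(+0.997620+0.068945i) = +0.299293+0.020684i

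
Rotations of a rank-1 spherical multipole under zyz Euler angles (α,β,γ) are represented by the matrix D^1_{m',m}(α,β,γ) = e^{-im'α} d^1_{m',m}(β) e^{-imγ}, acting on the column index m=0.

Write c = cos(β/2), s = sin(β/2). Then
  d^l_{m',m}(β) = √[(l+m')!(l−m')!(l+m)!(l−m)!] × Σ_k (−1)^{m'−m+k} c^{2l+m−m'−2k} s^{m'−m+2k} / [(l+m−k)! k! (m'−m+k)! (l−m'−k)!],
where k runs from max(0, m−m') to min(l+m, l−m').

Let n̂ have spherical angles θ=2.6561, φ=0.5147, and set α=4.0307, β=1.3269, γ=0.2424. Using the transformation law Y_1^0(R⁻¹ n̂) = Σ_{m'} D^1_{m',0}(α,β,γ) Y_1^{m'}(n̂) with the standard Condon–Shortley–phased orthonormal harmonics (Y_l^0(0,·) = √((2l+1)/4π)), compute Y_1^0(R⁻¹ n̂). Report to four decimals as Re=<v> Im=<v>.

Re=-0.3103 Im=0.0000

Need the full column D^1_{m',0} for m'=−1..1 at α=4.0307, β=1.3269, γ=0.2424.
cos(β/2)=0.787872, sin(β/2)=0.615839
d^1_{-1,0}: single k=1 term ⇒ +0.686180;  D = -0.432365-0.532825i
d^1_{0,0}: k∈[0..1] ⇒ +0.620743 -0.379257 = +0.241485;  D = +0.241485+0.000000i
d^1_{1,0}: single k=0 term ⇒ -0.686180;  D = +0.432365-0.532825i
Y_1^{m'}(θ=2.6561,φ=0.5147) and Σ D·Y over m':
  (-0.4324-0.5328i)·(+0.1403-0.0794i)  (+0.2415+0.0000i)·(-0.4321+0.0000i)  (+0.4324-0.5328i)·(-0.1403-0.0794i)
Y_1^0(R⁻¹ n̂) = -0.310284+0.000000i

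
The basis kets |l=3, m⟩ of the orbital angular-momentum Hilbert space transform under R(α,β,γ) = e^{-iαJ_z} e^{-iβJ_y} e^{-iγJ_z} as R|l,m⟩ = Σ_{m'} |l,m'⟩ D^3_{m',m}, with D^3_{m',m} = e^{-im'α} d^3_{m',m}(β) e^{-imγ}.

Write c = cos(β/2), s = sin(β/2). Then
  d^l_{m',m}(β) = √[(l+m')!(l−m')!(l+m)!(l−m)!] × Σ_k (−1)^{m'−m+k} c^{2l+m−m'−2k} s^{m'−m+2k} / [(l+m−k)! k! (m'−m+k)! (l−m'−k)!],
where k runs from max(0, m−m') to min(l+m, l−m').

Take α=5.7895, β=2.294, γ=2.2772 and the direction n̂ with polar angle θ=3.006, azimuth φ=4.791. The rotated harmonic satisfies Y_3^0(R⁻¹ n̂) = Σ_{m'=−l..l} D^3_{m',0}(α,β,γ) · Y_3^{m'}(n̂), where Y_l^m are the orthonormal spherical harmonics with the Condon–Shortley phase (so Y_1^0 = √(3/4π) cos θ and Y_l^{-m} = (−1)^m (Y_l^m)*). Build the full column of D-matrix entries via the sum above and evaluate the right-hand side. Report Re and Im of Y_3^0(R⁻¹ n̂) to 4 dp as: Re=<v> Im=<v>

Re=-0.1260 Im=0.0000

Need the full column D^3_{m',0} for m'=−3..3 at α=5.7895, β=2.294, γ=2.2772.
cos(β/2)=0.411224, sin(β/2)=0.911534
d^3_{-3,0}: single k=3 term ⇒ +0.235542;  D = +0.021109-0.234595i
d^3_{-2,0}: k∈[2..3] ⇒ +0.130143 -0.639454 = -0.509312;  D = -0.280573+0.425061i
d^3_{-1,0}: k∈[1..3] ⇒ +0.037133 -0.547351 +0.896467 = +0.386248;  D = +0.340127-0.183033i
d^3_{0,0}: k∈[0..3] ⇒ +0.004836 -0.213846 +1.050731 -0.573639 = +0.268082;  D = +0.268082+0.000000i
d^3_{1,0}: k∈[0..2] ⇒ -0.037133 +0.547351 -0.896467 = -0.386248;  D = -0.340127-0.183033i
d^3_{2,0}: k∈[0..1] ⇒ +0.130143 -0.639454 = -0.509312;  D = -0.280573-0.425061i
d^3_{3,0}: single k=0 term ⇒ -0.235542;  D = -0.021109-0.234595i
Y_3^{m'}(θ=3.006,φ=4.791) and Σ D·Y over m':
  (+0.0211-0.2346i)·(-0.0002-0.0010i)  (-0.2806+0.4251i)·(+0.0183-0.0029i)  (+0.3401-0.1830i)·(+0.0134+0.1702i)  (+0.2681+0.0000i)·(-0.7057+0.0000i)  (-0.3401-0.1830i)·(-0.0134+0.1702i)  (-0.2806-0.4251i)·(+0.0183+0.0029i)  (-0.0211-0.2346i)·(+0.0002-0.0010i)
Y_3^0(R⁻¹ n̂) = -0.126026-0.000000i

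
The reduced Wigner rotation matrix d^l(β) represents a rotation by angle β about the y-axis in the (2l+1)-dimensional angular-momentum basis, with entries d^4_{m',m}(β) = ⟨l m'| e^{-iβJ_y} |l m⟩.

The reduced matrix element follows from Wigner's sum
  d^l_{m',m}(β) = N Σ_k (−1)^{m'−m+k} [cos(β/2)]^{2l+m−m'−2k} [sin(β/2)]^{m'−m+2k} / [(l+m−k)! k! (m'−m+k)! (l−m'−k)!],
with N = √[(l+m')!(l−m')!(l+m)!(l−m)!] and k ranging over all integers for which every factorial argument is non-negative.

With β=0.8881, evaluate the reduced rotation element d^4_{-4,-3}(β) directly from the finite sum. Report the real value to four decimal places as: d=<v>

d=0.5950

d^4_{-4,-3}(β=0.8881) via Wigner's sum:
Half-angle: c=0.903019, s=0.429600. N=√(1·40320·1·5040)=14255.272709
The bounds max(0,m−m')=1 and min(l+m,l−m')=1 give 1 term
  k=1: (−1)^0·14255.2727/(5040)·0.9030^7·0.4296^1 = +0.594961
d^4_{-4,-3}(0.8881) = +0.594961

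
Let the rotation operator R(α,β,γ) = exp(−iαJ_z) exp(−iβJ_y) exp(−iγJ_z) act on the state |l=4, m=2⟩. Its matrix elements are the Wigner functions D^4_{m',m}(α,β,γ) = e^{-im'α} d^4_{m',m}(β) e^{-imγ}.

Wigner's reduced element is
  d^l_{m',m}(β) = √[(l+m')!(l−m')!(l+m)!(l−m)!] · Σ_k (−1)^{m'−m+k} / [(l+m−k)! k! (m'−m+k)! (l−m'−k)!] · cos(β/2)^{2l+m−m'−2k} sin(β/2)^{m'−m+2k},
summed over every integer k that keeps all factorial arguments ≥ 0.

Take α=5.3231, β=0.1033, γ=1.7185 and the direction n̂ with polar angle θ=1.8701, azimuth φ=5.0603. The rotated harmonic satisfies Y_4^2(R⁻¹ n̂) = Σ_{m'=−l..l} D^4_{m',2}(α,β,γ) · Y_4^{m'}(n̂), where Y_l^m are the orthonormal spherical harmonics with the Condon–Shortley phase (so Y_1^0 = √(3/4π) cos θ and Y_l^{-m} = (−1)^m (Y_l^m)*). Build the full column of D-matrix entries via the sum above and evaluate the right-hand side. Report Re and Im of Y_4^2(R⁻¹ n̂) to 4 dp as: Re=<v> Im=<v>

Re=0.1611 Im=-0.1684

Need the full column D^4_{m',2} for m'=−4..4 at α=5.3231, β=0.1033, γ=1.7185.
cos(β/2)=0.998666, sin(β/2)=0.051627
d^4_{-4,2}: single k=6 term ⇒ +0.000000;  D = +0.000000-0.000000i
d^4_{-3,2}: k∈[5..6] ⇒ +0.000004 -0.000000 = +0.000004;  D = +0.000004-0.000000i
d^4_{-2,2}: k∈[4..6] ⇒ +0.000106 -0.000000 +0.000000 = +0.000106;  D = +0.000064+0.000085i
d^4_{-1,2}: k∈[3..5] ⇒ +0.001933 -0.000008 +0.000000 = +0.001925;  D = -0.000597+0.001830i
d^4_{0,2}: k∈[2..4] ⇒ +0.025084 -0.000179 +0.000000 = +0.024906;  D = -0.023827+0.007251i
d^4_{1,2}: k∈[1..3] ⇒ +0.216998 -0.002900 +0.000005 = +0.214104;  D = -0.168525-0.132061i
d^4_{2,2}: k∈[0..2] ⇒ +0.989381 -0.031729 +0.000106 = +0.957758;  D = +0.051662-0.956364i
d^4_{3,2}: k∈[0..1] ⇒ -0.191375 +0.001534 = -0.189840;  D = -0.161171+0.100316i
d^4_{4,2}: single k=0 term ⇒ +0.013991;  D = +0.012869+0.005491i
Y_4^{m'}(θ=1.8701,φ=5.0603) and Σ D·Y over m':
  (+0.0000-0.0000i)·(+0.0657-0.3630i)  (+0.0000-0.0000i)·(+0.2783+0.1620i)  (+0.0001+0.0001i)·(+0.0918-0.0766i)  (-0.0006+0.0018i)·(+0.1087+0.2997i)  (-0.0238+0.0073i)·(+0.0694+0.0000i)  (-0.1685-0.1321i)·(-0.1087+0.2997i)  (+0.0517-0.9564i)·(+0.0918+0.0766i)  (-0.1612+0.1003i)·(-0.2783+0.1620i)  (+0.0129+0.0055i)·(+0.0657+0.3630i)
Y_4^2(R⁻¹ n̂) = +0.161125-0.168409i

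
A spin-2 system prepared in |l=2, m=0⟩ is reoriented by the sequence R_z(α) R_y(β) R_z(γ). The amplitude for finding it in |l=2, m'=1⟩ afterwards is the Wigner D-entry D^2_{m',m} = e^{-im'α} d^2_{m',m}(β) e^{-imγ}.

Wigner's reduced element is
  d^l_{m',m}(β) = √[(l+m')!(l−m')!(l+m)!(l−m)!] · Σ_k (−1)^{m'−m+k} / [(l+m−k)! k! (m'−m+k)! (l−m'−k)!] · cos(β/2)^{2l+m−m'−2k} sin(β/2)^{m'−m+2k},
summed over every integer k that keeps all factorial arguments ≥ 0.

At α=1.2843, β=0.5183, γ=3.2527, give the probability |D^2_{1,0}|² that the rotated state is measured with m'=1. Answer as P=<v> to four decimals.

First d^2_{1,0}(β=0.5183), then the phase factors e^{-i(1)α} and e^{-i(0)γ}:
With c≡cos(β/2)=0.966608 and s≡sin(β/2)=0.256259, N=[6·1·2·2]^{1/2}=4.898979
k∈{0,1} keeps every argument non-negative
  k=0: (−1)^1·4.8990/(2)·0.9666^3·0.2563^1 = -0.566900
  k=1: (−1)^2·4.8990/(2)·0.9666^1·0.2563^3 = +0.039844
d^2_{1,0}(0.5183) = -0.566900 +0.039844 = -0.527056
|D^2_{1,0}|² = |d^2_{1,0}(β)|² = (-0.527056)² = 0.277788 (the z-rotation phases have unit modulus)

P=0.2778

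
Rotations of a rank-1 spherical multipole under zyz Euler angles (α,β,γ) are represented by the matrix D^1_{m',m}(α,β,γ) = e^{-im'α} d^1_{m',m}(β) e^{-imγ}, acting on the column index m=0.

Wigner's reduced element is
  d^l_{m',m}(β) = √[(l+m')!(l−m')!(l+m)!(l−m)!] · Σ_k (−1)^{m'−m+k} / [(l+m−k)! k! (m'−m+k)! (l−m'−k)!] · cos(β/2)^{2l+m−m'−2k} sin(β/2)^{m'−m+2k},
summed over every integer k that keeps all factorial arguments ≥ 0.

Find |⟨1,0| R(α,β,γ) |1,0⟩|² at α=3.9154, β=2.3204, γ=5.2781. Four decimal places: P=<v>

P=0.4642

First d^1_{0,0}(β=2.3204), then the phase factors e^{-i(0)α} and e^{-i(0)γ}:
With c≡cos(β/2)=0.399156 and s≡sin(β/2)=0.916883, N=[1·1·1·1]^{1/2}=1.000000
The bounds max(0,m−m')=0 and min(l+m,l−m')=1 give 2 terms
  k=0: (−1)^0·1.0000/(1)·0.3992^2·0.9169^0 = +0.159326
  k=1: (−1)^1·1.0000/(1)·0.3992^0·0.9169^2 = -0.840674
d^1_{0,0}(2.3204) = +0.159326 -0.840674 = -0.681349
|D^1_{0,0}|² = |d^1_{0,0}(β)|² = (-0.681349)² = 0.464236 (the z-rotation phases have unit modulus)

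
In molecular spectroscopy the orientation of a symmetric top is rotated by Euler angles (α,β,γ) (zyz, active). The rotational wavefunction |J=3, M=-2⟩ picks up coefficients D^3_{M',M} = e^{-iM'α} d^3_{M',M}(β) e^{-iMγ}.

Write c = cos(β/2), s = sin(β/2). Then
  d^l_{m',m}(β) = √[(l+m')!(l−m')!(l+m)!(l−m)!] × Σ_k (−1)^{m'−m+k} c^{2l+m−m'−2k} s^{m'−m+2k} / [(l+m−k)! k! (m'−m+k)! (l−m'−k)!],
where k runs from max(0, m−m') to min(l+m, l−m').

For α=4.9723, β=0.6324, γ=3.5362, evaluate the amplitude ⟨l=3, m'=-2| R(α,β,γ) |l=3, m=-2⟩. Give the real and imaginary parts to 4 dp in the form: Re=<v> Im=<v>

Split into d^3_{-2,-2}(β=0.6324) × two z-phases.
Half-angle: c=0.950424, s=0.310957. N=√(1·120·1·120)=120.000000
Admissible k: 0..1 (factorial args all ≥0)
  k=0: (−1)^0·120.0000/(120)·0.9504^6·0.3110^0 = +0.737062
  k=1: (−1)^1·120.0000/(24)·0.9504^4·0.3110^2 = -0.394494
d^3_{-2,-2}(0.6324) = +0.737062 -0.394494 = +0.342568
Phases: e^{-i·(-2)·4.9723}=-0.867908-0.496726i, e^{-i·(-2)·3.5362}=+0.704403+0.709800i ⇒ D=-0.088650-0.330899i

Re=-0.0886 Im=-0.3309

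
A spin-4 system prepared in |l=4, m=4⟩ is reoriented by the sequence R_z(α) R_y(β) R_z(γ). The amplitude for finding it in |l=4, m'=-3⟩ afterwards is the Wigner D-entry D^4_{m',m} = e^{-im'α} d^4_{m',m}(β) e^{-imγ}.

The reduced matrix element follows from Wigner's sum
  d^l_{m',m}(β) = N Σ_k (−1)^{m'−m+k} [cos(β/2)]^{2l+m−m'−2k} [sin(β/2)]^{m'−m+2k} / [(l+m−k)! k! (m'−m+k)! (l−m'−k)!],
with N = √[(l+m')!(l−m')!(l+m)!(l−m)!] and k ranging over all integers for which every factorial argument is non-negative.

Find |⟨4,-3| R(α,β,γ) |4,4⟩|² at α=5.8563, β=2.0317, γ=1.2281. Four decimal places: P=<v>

D^4_{-3,4}(5.8563,2.0317,1.2281) = e^{-i·-3·5.8563}·d^4_{-3,4}(2.0317)·e^{-i·4·1.2281}. Compute d first:
Half-angle: c=0.526898, s=0.849929. N=√(1·5040·40320·1)=14255.272709
k: max(0,(4)−(-3))=7 … min(4+(4),4−(-3))=7
  k=7: (−1)^0·14255.2727/(5040)·0.5269^1·0.8499^7 = +0.477473
d^4_{-3,4}(2.0317) = +0.477473
|D^4_{-3,4}|² = |d^4_{-3,4}(β)|² = (+0.477473)² = 0.227980 (the z-rotation phases have unit modulus)

P=0.2280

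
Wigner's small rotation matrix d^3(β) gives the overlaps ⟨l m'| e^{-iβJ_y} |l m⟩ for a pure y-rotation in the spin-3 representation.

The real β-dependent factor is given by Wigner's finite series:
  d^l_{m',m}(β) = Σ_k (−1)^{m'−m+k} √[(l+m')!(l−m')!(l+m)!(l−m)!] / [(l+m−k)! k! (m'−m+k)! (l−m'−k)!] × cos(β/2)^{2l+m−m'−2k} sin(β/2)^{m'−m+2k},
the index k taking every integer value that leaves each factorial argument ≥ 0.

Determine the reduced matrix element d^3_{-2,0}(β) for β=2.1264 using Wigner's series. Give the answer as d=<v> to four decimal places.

d^3_{-2,0}(β=2.1264) via Wigner's sum:
With c≡cos(β/2)=0.486078 and s≡sin(β/2)=0.873915, N=[1·120·6·6]^{1/2}=65.726707
k: max(0,(0)−(-2))=2 … min(3+(0),3−(-2))=3
  k=2: (−1)^0·65.7267/(12)·0.4861^4·0.8739^2 = +0.233520
  k=3: (−1)^1·65.7267/(12)·0.4861^2·0.8739^4 = -0.754832
d^3_{-2,0}(2.1264) = +0.233520 -0.754832 = -0.521312

d=-0.5213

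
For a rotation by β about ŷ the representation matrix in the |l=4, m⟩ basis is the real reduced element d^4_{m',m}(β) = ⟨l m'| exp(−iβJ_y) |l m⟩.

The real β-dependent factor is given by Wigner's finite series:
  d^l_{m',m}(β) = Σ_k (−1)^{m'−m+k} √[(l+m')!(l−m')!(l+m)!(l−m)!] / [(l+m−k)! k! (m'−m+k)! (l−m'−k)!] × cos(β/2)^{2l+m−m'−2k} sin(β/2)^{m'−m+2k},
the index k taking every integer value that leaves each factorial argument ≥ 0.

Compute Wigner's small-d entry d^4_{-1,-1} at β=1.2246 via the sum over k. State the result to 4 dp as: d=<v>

d^4_{-1,-1}(β=1.2246) via Wigner's sum:
Half-angle: c=0.818328, s=0.574751. N=√(6·120·6·120)=720.000000
The bounds max(0,m−m')=0 and min(l+m,l−m')=3 give 4 terms
  k=0: (−1)^0·720.0000/(720)·0.8183^8·0.5748^0 = +0.201104
  k=1: (−1)^1·720.0000/(48)·0.8183^6·0.5748^2 = -1.488046
  k=2: (−1)^2·720.0000/(24)·0.8183^4·0.5748^4 = +1.468084
  k=3: (−1)^3·720.0000/(72)·0.8183^2·0.5748^6 = -0.241398
d^4_{-1,-1}(1.2246) = +0.201104 -1.488046 +1.468084 -0.241398 = -0.060256

d=-0.0603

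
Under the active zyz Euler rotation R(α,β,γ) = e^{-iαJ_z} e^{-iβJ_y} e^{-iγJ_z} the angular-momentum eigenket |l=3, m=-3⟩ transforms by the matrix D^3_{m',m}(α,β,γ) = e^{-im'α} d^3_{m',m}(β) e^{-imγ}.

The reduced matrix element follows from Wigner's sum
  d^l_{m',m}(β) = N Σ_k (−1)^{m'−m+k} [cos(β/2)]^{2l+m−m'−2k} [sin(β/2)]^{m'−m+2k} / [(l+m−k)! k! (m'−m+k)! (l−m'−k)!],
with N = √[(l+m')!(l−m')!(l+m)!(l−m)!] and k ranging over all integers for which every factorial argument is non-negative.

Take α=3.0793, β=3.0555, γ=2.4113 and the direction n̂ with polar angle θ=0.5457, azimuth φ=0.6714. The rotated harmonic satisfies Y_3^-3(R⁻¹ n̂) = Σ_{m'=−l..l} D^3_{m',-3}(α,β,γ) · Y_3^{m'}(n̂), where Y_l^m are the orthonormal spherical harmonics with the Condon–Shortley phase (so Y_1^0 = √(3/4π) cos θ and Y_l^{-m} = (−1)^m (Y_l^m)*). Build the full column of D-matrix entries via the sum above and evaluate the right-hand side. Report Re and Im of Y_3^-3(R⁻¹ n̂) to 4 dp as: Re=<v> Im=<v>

Need the full column D^3_{m',-3} for m'=−3..3 at α=3.0793, β=3.0555, γ=2.4113.
cos(β/2)=0.043033, sin(β/2)=0.999074
d^3_{-3,-3}: single k=0 term ⇒ +0.000000;  D = -0.000000-0.000000i
d^3_{-2,-3}: single k=0 term ⇒ -0.000000;  D = -0.000000-0.000000i
d^3_{-1,-3}: single k=0 term ⇒ +0.000013;  D = -0.000008-0.000010i
d^3_{0,-3}: single k=0 term ⇒ -0.000355;  D = -0.000207-0.000289i
d^3_{1,-3}: single k=0 term ⇒ +0.007146;  D = -0.003782-0.006063i
d^3_{2,-3}: single k=0 term ⇒ -0.104922;  D = -0.049887-0.092303i
d^3_{3,-3}: single k=0 term ⇒ +0.994455;  D = -0.417453-0.902593i
Y_3^{m'}(θ=0.5457,φ=0.6714) and Σ D·Y over m':
  (-0.0000-0.0000i)·(-0.0250-0.0527i)  (-0.0000-0.0000i)·(+0.0532-0.2292i)  (-0.0000-0.0000i)·(+0.3484-0.2768i)  (-0.0002-0.0003i)·(+0.2083+0.0000i)  (-0.0038-0.0061i)·(-0.3484-0.2768i)  (-0.0499-0.0923i)·(+0.0532+0.2292i)  (-0.4175-0.9026i)·(+0.0250-0.0527i)
Y_3^-3(R⁻¹ n̂) = -0.039911-0.013839i

Re=-0.0399 Im=-0.0138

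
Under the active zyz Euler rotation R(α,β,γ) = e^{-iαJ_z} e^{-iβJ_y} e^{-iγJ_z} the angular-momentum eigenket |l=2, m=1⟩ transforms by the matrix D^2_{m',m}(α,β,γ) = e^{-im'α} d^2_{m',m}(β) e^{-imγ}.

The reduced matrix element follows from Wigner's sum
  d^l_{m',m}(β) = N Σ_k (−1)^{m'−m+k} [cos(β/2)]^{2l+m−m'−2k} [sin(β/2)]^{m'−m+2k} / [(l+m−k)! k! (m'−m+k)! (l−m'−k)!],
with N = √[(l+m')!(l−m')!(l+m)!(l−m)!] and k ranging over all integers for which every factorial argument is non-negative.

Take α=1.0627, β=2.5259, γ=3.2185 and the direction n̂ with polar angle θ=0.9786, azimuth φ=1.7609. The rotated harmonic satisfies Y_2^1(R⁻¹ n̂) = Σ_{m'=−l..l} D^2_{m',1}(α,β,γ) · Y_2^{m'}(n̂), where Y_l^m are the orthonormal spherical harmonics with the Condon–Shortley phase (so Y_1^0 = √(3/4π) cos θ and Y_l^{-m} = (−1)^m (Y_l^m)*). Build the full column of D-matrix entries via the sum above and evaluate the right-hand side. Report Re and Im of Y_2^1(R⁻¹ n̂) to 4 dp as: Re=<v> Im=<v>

Re=0.0546 Im=-0.0408

Need the full column D^2_{m',1} for m'=−2..2 at α=1.0627, β=2.5259, γ=3.2185.
cos(β/2)=0.303007, sin(β/2)=0.952988
d^2_{-2,1}: single k=3 term ⇒ +0.524500;  D = +0.241131-0.465785i
d^2_{-1,1}: k∈[2..3] ⇒ +0.250151 -0.824803 = -0.574653;  D = +0.317325+0.479094i
d^2_{0,1}: k∈[1..2] ⇒ +0.064941 -0.642378 = -0.577437;  D = +0.575730-0.044365i
d^2_{1,1}: k∈[0..1] ⇒ +0.008430 -0.250151 = -0.241721;  D = +0.101028-0.219596i
d^2_{2,1}: single k=0 term ⇒ -0.053024;  D = -0.031304-0.042798i
Y_2^{m'}(θ=0.9786,φ=1.7609) and Σ D·Y over m':
  (+0.2411-0.4658i)·(-0.2469+0.0987i)  (+0.3173+0.4791i)·(-0.0676-0.3513i)  (+0.5757-0.0444i)·(-0.0206+0.0000i)  (+0.1010-0.2196i)·(+0.0676-0.3513i)  (-0.0313-0.0428i)·(-0.2469-0.0987i)
Y_2^1(R⁻¹ n̂) = +0.054626-0.040840i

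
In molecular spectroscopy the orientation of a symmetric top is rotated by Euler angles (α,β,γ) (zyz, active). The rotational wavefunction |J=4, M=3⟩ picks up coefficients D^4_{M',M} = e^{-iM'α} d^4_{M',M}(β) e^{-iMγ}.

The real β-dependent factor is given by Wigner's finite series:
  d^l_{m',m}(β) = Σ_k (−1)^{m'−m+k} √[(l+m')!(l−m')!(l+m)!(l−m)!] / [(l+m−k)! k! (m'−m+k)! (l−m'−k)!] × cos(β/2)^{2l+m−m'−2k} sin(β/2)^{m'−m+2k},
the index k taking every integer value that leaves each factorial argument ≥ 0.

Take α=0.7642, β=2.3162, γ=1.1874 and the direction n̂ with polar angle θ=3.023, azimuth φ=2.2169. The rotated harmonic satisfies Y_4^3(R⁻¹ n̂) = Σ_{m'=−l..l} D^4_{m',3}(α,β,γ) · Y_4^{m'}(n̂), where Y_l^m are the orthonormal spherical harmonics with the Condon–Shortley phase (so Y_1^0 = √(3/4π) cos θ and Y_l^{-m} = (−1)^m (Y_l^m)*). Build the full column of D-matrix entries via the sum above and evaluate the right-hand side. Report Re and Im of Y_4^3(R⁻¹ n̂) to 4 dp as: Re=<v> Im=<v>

Re=0.3319 Im=0.0214

Need the full column D^4_{m',3} for m'=−4..4 at α=0.7642, β=2.3162, γ=1.1874.
cos(β/2)=0.401081, sin(β/2)=0.916043
d^4_{-4,3}: single k=7 term ⇒ +0.614026;  D = +0.537261-0.297285i
d^4_{-3,3}: k∈[6..7] ⇒ +0.665359 -0.495822 = +0.169537;  D = +0.050295-0.161905i
d^4_{-2,3}: k∈[5..6] ⇒ +0.467153 -0.812280 = -0.345127;  D = +0.154147+0.308790i
d^4_{-1,3}: k∈[4..5] ⇒ +0.241051 -0.754446 = -0.513395;  D = +0.483387+0.172948i
d^4_{0,3}: k∈[3..4] ⇒ +0.094400 -0.492423 = -0.398023;  D = +0.363332-0.162519i
d^4_{1,3}: k∈[2..3] ⇒ +0.027726 -0.241051 = -0.213325;  D = +0.080312-0.197630i
d^4_{2,3}: k∈[1..2] ⇒ +0.005723 -0.089555 = -0.083833;  D = -0.030956-0.077908i
d^4_{3,3}: k∈[0..1] ⇒ +0.000670 -0.024452 = -0.023783;  D = -0.021634-0.009879i
d^4_{4,3}: single k=0 term ⇒ -0.004326;  D = -0.004084+0.001426i
Y_4^{m'}(θ=3.023,φ=2.2169) and Σ D·Y over m':
  (+0.5373-0.2973i)·(-0.0001-0.0000i)  (+0.0503-0.1619i)·(-0.0019+0.0007i)  (+0.1541+0.3088i)·(-0.0076+0.0266i)  (+0.4834+0.1729i)·(+0.1306+0.1732i)  (+0.3633-0.1625i)·(+0.7878+0.0000i)  (+0.0803-0.1976i)·(-0.1306+0.1732i)  (-0.0310-0.0779i)·(-0.0076-0.0266i)  (-0.0216-0.0099i)·(+0.0019+0.0007i)  (-0.0041+0.0014i)·(-0.0001+0.0000i)
Y_4^3(R⁻¹ n̂) = +0.331854+0.021444i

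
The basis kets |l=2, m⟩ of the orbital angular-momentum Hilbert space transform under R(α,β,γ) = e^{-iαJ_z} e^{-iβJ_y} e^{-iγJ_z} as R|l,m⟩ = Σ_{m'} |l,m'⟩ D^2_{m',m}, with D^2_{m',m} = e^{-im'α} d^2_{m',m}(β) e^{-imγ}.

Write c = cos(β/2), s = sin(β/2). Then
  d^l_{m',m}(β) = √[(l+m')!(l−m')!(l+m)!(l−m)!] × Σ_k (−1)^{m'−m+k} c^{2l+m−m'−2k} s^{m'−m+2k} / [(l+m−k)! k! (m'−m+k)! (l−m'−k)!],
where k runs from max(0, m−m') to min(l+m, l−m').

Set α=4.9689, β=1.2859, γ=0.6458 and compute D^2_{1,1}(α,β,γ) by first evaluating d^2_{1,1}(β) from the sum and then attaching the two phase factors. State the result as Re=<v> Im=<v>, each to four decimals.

Re=-0.2201 Im=-0.1738

Split into d^2_{1,1}(β=1.2859) × two z-phases.
With c≡cos(β/2)=0.800331 and s≡sin(β/2)=0.599559, N=[6·1·6·1]^{1/2}=6.000000
Admissible k: 0..1 (factorial args all ≥0)
  k=0: (−1)^0·6.0000/(6)·0.8003^4·0.5996^0 = +0.410277
  k=1: (−1)^1·6.0000/(2)·0.8003^2·0.5996^2 = -0.690755
d^2_{1,1}(1.2859) = +0.410277 -0.690755 = -0.280477
D = (+0.253707+0.967281i)·(-0.280477)·(+0.798619-0.601838i) = -0.220108-0.173839i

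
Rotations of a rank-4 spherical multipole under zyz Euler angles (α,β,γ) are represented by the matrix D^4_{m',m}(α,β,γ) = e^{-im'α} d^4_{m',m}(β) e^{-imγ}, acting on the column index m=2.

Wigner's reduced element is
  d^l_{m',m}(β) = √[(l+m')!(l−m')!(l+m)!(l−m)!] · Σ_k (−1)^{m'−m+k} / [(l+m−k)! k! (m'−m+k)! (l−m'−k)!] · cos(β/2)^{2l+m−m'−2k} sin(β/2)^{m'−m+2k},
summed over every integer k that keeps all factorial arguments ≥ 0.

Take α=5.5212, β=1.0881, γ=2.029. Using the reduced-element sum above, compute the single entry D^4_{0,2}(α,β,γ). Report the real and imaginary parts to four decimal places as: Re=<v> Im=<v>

D^4_{0,2}(5.5212,1.0881,2.029) = e^{-i·0·5.5212}·d^4_{0,2}(1.0881)·e^{-i·2·2.029}. Compute d first:
Half-angle: c=0.855619, s=0.517605. N=√(24·24·720·2)=910.735966
k∈{2,3,4} keeps every argument non-negative
  k=2: (−1)^0·910.7360/(96)·0.8556^6·0.5176^2 = +0.997247
  k=3: (−1)^1·910.7360/(36)·0.8556^4·0.5176^4 = -0.973213
  k=4: (−1)^2·910.7360/(96)·0.8556^2·0.5176^6 = +0.133560
d^4_{0,2}(1.0881) = +0.997247 -0.973213 +0.133560 = +0.157594
Phases: e^{-i·(0)·5.5212}=+1.000000+0.000000i, e^{-i·(2)·2.029}=-0.608675+0.793420i ⇒ D=-0.095923+0.125038i

Re=-0.0959 Im=0.1250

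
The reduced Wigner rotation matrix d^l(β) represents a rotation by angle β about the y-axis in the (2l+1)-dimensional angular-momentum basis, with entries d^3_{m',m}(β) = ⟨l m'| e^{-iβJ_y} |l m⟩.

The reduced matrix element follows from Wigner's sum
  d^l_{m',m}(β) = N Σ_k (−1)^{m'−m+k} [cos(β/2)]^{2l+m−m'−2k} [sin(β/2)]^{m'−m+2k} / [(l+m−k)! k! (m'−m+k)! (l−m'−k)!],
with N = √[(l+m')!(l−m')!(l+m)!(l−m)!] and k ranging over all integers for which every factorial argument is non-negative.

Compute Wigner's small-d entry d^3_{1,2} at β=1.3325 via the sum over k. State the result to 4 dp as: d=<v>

d=-0.1386

d^3_{1,2}(β=1.3325) via Wigner's sum:
Half-angle: c=0.786145, s=0.618042. N=√(24·2·120·1)=75.894664
k∈{1,2} keeps every argument non-negative
  k=1: (−1)^0·75.8947/(24)·0.7861^5·0.6180^1 = +0.586855
  k=2: (−1)^1·75.8947/(12)·0.7861^3·0.6180^3 = -0.725425
d^3_{1,2}(1.3325) = +0.586855 -0.725425 = -0.138569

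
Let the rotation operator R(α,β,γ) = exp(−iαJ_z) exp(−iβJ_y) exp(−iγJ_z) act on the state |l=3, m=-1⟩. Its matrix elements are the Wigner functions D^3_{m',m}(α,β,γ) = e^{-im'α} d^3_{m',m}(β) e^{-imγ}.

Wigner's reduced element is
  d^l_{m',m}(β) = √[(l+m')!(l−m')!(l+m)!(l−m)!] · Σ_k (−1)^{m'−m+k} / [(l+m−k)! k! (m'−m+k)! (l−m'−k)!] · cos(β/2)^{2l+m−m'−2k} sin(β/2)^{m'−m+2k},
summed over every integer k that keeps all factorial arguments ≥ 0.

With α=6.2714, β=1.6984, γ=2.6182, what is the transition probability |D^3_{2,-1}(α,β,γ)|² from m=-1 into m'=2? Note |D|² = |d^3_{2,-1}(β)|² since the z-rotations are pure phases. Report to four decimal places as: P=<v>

P=0.0747

D^3_{2,-1}(6.2714,1.6984,2.6182) = e^{-i·2·6.2714}·d^3_{2,-1}(1.6984)·e^{-i·-1·2.6182}. Compute d first:
Half-angle: c=0.660584, s=0.750752. N=√(120·1·2·24)=75.894664
k∈{0,1} keeps every argument non-negative
  k=0: (−1)^3·75.8947/(12)·0.6606^3·0.7508^3 = -0.771443
  k=1: (−1)^4·75.8947/(24)·0.6606^1·0.7508^5 = +0.498208
d^3_{2,-1}(1.6984) = -0.771443 +0.498208 = -0.273235
|D^3_{2,-1}|² = |d^3_{2,-1}(β)|² = (-0.273235)² = 0.074657 (the z-rotation phases have unit modulus)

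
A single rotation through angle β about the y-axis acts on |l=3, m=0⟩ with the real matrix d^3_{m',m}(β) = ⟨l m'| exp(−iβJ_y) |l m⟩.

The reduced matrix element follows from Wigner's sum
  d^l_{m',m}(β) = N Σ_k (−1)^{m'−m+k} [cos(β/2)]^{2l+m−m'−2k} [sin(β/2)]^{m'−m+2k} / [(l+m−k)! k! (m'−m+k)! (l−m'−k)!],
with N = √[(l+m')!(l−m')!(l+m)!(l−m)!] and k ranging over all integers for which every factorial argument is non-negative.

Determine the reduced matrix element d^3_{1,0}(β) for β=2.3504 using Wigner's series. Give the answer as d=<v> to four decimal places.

d^3_{1,0}(β=2.3504) via Wigner's sum:
With c≡cos(β/2)=0.385359 and s≡sin(β/2)=0.922767, N=[24·2·6·6]^{1/2}=41.569219
The bounds max(0,m−m')=0 and min(l+m,l−m')=2 give 3 terms
  k=0: (−1)^1·41.5692/(12)·0.3854^5·0.9228^1 = -0.027165
  k=1: (−1)^2·41.5692/(4)·0.3854^3·0.9228^3 = +0.467286
  k=2: (−1)^3·41.5692/(12)·0.3854^1·0.9228^5 = -0.893132
d^3_{1,0}(2.3504) = -0.027165 +0.467286 -0.893132 = -0.453011

d=-0.4530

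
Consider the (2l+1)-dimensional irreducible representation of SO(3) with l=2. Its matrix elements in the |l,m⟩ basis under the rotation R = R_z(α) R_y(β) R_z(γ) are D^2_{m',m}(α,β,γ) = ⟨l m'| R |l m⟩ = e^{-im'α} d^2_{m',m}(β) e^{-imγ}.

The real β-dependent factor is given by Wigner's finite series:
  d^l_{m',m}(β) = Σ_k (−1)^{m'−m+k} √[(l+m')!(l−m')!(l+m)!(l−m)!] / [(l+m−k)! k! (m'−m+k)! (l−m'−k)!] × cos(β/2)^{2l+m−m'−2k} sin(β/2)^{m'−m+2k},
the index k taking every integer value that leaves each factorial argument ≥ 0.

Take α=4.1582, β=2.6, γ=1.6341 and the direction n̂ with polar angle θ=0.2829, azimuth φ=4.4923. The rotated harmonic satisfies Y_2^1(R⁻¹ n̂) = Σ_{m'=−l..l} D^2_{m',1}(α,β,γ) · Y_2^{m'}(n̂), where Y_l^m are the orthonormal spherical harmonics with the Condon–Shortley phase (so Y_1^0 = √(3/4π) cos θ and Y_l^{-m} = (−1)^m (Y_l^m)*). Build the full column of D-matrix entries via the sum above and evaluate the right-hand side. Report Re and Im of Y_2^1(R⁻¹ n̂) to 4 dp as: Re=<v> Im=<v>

Need the full column D^2_{m',1} for m'=−2..2 at α=4.1582, β=2.6, γ=1.6341.
cos(β/2)=0.267499, sin(β/2)=0.963558
d^2_{-2,1}: single k=3 term ⇒ +0.478614;  D = +0.440998+0.185991i
d^2_{-1,1}: k∈[2..3] ⇒ +0.199306 -0.862009 = -0.662703;  D = +0.540323-0.383700i
d^2_{0,1}: k∈[1..2] ⇒ +0.045177 -0.586180 = -0.541003;  D = +0.034225+0.539920i
d^2_{1,1}: k∈[0..1] ⇒ +0.005120 -0.199306 = -0.194186;  D = -0.171256-0.091541i
d^2_{2,1}: single k=0 term ⇒ -0.036887;  D = +0.031906-0.018511i
Y_2^{m'}(θ=0.2829,φ=4.4923) and Σ D·Y over m':
  (+0.4410+0.1860i)·(-0.0272-0.0128i)  (+0.5403-0.3837i)·(-0.0452+0.2021i)  (+0.0342+0.5399i)·(+0.5571+0.0000i)  (-0.1713-0.0915i)·(+0.0452+0.2021i)  (+0.0319-0.0185i)·(-0.0272+0.0128i)
Y_2^1(R⁻¹ n̂) = +0.072680+0.378750i

Re=0.0727 Im=0.3787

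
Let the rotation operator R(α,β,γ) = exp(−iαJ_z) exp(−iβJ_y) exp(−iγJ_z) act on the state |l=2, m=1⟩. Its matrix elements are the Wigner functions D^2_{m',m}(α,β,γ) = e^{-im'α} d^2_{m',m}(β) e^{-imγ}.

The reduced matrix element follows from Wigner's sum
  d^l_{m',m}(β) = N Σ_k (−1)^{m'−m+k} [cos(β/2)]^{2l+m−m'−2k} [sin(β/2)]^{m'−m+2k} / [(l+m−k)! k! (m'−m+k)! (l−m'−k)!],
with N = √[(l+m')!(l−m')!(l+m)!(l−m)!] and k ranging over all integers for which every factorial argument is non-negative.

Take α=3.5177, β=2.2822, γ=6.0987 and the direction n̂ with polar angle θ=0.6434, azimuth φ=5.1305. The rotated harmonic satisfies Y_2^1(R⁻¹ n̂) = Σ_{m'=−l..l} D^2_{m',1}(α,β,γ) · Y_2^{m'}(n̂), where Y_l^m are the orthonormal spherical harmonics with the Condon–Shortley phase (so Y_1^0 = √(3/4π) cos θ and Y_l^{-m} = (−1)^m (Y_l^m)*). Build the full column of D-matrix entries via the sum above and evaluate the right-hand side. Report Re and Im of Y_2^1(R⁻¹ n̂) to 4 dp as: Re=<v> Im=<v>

Need the full column D^2_{m',1} for m'=−2..2 at α=3.5177, β=2.2822, γ=6.0987.
cos(β/2)=0.416595, sin(β/2)=0.909092
d^2_{-2,1}: single k=3 term ⇒ +0.625990;  D = +0.370868+0.504303i
d^2_{-1,1}: k∈[2..3] ⇒ +0.430294 -0.683018 = -0.252724;  D = +0.214042+0.134370i
d^2_{0,1}: k∈[1..2] ⇒ +0.161000 -0.766679 = -0.605679;  D = -0.595401-0.111106i
d^2_{1,1}: k∈[0..1] ⇒ +0.030120 -0.430294 = -0.400174;  D = +0.392849-0.076214i
d^2_{2,1}: single k=0 term ⇒ -0.131456;  D = -0.110833+0.070686i
Y_2^{m'}(θ=0.6434,φ=5.1305) and Σ D·Y over m':
  (+0.3709+0.5043i)·(-0.0932+0.1032i)  (+0.2140+0.1344i)·(+0.1506+0.3389i)  (-0.5954-0.1111i)·(+0.2903+0.0000i)  (+0.3928-0.0762i)·(-0.1506+0.3389i)  (-0.1108+0.0707i)·(-0.0932-0.1032i)
Y_2^1(R⁻¹ n̂) = -0.288411+0.201226i

Re=-0.2884 Im=0.2012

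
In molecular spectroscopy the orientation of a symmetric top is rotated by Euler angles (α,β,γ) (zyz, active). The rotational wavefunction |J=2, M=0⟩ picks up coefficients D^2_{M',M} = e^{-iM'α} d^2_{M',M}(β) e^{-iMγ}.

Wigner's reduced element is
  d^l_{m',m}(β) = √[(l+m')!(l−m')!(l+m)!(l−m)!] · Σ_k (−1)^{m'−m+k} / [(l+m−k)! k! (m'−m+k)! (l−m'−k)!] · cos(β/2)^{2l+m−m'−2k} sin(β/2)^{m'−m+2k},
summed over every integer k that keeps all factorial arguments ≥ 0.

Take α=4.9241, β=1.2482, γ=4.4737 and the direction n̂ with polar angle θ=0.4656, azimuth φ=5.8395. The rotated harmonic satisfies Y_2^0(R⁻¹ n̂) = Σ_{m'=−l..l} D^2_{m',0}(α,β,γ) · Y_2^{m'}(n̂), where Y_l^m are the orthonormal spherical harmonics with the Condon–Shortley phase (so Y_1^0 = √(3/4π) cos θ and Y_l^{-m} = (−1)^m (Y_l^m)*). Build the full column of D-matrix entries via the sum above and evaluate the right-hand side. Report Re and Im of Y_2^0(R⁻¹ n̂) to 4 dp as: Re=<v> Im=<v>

Re=-0.0366 Im=0.0000

Need the full column D^2_{m',0} for m'=−2..2 at α=4.9241, β=1.2482, γ=4.4737.
cos(β/2)=0.811489, sin(β/2)=0.584367
d^2_{-2,0}: single k=2 term ⇒ +0.550824;  D = -0.502180-0.226324i
d^2_{-1,0}: k∈[1..2] ⇒ +0.764909 -0.396658 = +0.368252;  D = +0.077382-0.360030i
d^2_{0,0}: k∈[0..2] ⇒ +0.433642 -0.899492 +0.116612 = -0.349238;  D = -0.349238+0.000000i
d^2_{1,0}: k∈[0..1] ⇒ -0.764909 +0.396658 = -0.368252;  D = -0.077382-0.360030i
d^2_{2,0}: single k=0 term ⇒ +0.550824;  D = -0.502180+0.226324i
Y_2^{m'}(θ=0.4656,φ=5.8395) and Σ D·Y over m':
  (-0.5022-0.2263i)·(+0.0492+0.0604i)  (+0.0774-0.3600i)·(+0.2799+0.1330i)  (-0.3492+0.0000i)·(+0.4401+0.0000i)  (-0.0774-0.3600i)·(-0.2799+0.1330i)  (-0.5022+0.2263i)·(+0.0492-0.0604i)
Y_2^0(R⁻¹ n̂) = -0.036622+0.000000i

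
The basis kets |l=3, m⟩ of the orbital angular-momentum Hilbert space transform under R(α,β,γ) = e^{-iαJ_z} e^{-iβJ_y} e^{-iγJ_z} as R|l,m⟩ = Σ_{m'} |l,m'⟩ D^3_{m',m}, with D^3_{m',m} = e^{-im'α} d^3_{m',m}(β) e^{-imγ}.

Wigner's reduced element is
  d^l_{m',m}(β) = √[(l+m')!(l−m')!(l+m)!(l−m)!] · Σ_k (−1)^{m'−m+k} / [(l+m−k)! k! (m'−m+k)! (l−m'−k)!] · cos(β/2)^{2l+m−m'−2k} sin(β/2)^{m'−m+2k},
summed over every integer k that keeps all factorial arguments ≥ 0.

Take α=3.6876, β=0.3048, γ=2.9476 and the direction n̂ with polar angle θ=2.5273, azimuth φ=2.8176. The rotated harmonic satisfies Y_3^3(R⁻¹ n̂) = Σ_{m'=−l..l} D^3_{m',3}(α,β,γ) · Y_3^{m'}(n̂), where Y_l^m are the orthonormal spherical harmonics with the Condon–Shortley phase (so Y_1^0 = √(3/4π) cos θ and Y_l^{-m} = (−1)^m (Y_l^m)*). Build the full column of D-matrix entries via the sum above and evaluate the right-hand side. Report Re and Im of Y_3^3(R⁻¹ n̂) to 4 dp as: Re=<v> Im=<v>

Need the full column D^3_{m',3} for m'=−3..3 at α=3.6876, β=0.3048, γ=2.9476.
cos(β/2)=0.988410, sin(β/2)=0.151811
d^3_{-3,3}: single k=6 term ⇒ +0.000012;  D = -0.000007+0.000010i
d^3_{-2,3}: single k=5 term ⇒ +0.000195;  D = +0.000020-0.000194i
d^3_{-1,3}: single k=4 term ⇒ +0.002010;  D = +0.000861+0.001816i
d^3_{0,3}: single k=3 term ⇒ +0.015109;  D = -0.012622-0.008305i
d^3_{1,3}: single k=2 term ⇒ +0.085192;  D = +0.085137+0.003064i
d^3_{2,3}: single k=1 term ⇒ +0.350803;  D = -0.306155+0.171265i
d^3_{3,3}: single k=0 term ⇒ +0.932442;  D = +0.459059-0.811611i
Y_3^{m'}(θ=2.5273,φ=2.8176) and Σ D·Y over m':
  (-0.0000+0.0000i)·(-0.0450-0.0660i)  (+0.0000-0.0002i)·(-0.2212-0.1675i)  (+0.0009+0.0018i)·(-0.4130-0.1387i)  (-0.0126-0.0083i)·(-0.1034+0.0000i)  (+0.0851+0.0031i)·(+0.4130-0.1387i)  (-0.3062+0.1713i)·(-0.2212+0.1675i)  (+0.4591-0.8116i)·(+0.0450-0.0660i)
Y_3^3(R⁻¹ n̂) = +0.042911-0.166511i

Re=0.0429 Im=-0.1665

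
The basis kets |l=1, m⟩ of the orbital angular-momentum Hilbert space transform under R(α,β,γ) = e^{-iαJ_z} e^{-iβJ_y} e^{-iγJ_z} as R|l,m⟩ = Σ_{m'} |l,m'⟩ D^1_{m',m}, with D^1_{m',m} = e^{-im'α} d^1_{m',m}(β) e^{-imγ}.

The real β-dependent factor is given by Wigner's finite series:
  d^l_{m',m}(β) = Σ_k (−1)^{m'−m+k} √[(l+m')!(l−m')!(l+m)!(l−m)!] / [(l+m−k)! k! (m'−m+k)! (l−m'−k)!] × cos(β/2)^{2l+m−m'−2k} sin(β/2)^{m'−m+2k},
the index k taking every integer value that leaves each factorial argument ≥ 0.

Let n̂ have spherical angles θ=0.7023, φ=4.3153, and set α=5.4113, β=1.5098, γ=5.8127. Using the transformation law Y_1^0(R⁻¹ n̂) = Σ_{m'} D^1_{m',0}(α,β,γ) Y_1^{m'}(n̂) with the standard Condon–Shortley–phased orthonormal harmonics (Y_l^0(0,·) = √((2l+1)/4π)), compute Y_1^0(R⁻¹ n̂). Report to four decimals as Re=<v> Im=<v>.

Need the full column D^1_{m',0} for m'=−1..1 at α=5.4113, β=1.5098, γ=5.8127.
cos(β/2)=0.728340, sin(β/2)=0.685216
d^1_{-1,0}: single k=1 term ⇒ +0.705792;  D = +0.454095-0.540314i
d^1_{0,0}: k∈[0..1] ⇒ +0.530479 -0.469521 = +0.060959;  D = +0.060959+0.000000i
d^1_{1,0}: single k=0 term ⇒ -0.705792;  D = -0.454095-0.540314i
Y_1^{m'}(θ=0.7023,φ=4.3153) and Σ D·Y over m':
  (+0.4541-0.5403i)·(-0.0863+0.2058i)  (+0.0610+0.0000i)·(+0.3730+0.0000i)  (-0.4541-0.5403i)·(+0.0863+0.2058i)
Y_1^0(R⁻¹ n̂) = +0.166758+0.000000i

Re=0.1668 Im=0.0000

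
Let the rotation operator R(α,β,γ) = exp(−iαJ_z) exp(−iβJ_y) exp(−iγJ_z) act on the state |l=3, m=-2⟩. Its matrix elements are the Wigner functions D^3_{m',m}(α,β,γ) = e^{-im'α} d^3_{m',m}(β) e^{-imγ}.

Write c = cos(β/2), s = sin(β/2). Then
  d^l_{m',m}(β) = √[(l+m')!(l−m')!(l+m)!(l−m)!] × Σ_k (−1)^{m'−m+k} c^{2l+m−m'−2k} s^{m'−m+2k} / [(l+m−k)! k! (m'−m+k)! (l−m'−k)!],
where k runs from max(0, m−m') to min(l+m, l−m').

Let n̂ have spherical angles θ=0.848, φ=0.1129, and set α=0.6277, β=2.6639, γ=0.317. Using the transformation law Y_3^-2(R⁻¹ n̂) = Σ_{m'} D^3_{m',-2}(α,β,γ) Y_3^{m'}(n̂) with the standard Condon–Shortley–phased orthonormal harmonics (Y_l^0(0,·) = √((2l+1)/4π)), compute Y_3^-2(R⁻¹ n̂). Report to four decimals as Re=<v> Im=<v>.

Re=-0.2661 Im=0.0423

Need the full column D^3_{m',-2} for m'=−3..3 at α=0.6277, β=2.6639, γ=0.317.
cos(β/2)=0.236582, sin(β/2)=0.971612
d^3_{-3,-2}: single k=1 term ⇒ +0.001764;  D = -0.001431+0.001031i
d^3_{-2,-2}: k∈[0..1] ⇒ +0.000175 -0.014787 = -0.014612;  D = +0.004577-0.013876i
d^3_{-1,-2}: k∈[0..1] ⇒ -0.002277 +0.076816 = +0.074539;  D = +0.022675+0.071006i
d^3_{0,-2}: k∈[0..1] ⇒ +0.016198 -0.273209 = -0.257010;  D = -0.207064-0.152246i
d^3_{1,-2}: k∈[0..1] ⇒ -0.076816 +0.647806 = +0.570990;  D = +0.570978+0.003597i
d^3_{2,-2}: k∈[0..1] ⇒ +0.249404 -0.841310 = -0.591906;  D = -0.481257+0.344592i
d^3_{3,-2}: single k=0 term ⇒ -0.501788;  D = -0.158654+0.476047i
Y_3^{m'}(θ=0.848,φ=0.1129) and Σ D·Y over m':
  (-0.0014+0.0010i)·(+0.1660-0.0585i)  (+0.0046-0.0139i)·(+0.3706-0.0851i)  (+0.0227+0.0710i)·(+0.2861-0.0324i)  (-0.2071-0.1522i)·(-0.2005+0.0000i)  (+0.5710+0.0036i)·(-0.2861-0.0324i)  (-0.4813+0.3446i)·(+0.3706+0.0851i)  (-0.1587+0.4760i)·(-0.1660-0.0585i)
Y_3^-2(R⁻¹ n̂) = -0.266079+0.042262i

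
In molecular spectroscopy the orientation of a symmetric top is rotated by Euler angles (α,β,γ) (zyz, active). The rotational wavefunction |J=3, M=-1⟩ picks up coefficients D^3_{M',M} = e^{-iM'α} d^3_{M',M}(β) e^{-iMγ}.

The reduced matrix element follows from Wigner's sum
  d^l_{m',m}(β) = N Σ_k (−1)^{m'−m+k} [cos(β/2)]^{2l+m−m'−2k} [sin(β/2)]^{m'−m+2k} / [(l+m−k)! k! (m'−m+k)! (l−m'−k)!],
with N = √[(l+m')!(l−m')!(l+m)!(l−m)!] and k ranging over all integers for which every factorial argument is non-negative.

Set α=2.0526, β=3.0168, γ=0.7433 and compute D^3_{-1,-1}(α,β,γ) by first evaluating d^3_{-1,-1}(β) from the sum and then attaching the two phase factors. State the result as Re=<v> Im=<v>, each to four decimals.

D^3_{-1,-1}(2.0526,3.0168,0.7433) = e^{-i·-1·2.0526}·d^3_{-1,-1}(3.0168)·e^{-i·-1·0.7433}. Compute d first:
With c≡cos(β/2)=0.062356 and s≡sin(β/2)=0.998054, N=[2·24·2·24]^{1/2}=48.000000
k: max(0,(-1)−(-1))=0 … min(3+(-1),3−(-1))=2
  k=0: (−1)^0·48.0000/(48)·0.0624^6·0.9981^0 = +0.000000
  k=1: (−1)^1·48.0000/(6)·0.0624^4·0.9981^2 = -0.000120
  k=2: (−1)^2·48.0000/(8)·0.0624^2·0.9981^4 = +0.023148
d^3_{-1,-1}(3.0168) = +0.000000 -0.000120 +0.023148 = +0.023028
Attach z-rotation phases: D = e^{-i(-1)(2.0526)}·(+0.023028)·e^{-i(-1)(0.7433)} = -0.021666+0.007803i

Re=-0.0217 Im=0.0078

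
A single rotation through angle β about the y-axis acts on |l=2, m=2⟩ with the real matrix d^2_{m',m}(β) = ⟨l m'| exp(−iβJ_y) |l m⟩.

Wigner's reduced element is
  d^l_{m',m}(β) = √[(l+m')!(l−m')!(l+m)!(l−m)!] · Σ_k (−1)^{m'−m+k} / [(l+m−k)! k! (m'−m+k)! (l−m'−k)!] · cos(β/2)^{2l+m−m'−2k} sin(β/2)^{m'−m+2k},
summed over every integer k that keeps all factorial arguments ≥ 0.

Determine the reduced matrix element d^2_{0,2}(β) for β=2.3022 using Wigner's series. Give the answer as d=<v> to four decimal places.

d=0.3392

d^2_{0,2}(β=2.3022) via Wigner's sum:
c=cos(2.3022/2)=0.407483, s=sin(2.3022/2)=0.913213; N=√[2·2·24·1]=9.797959
k: max(0,(2)−(0))=2 … min(2+(2),2−(0))=2
  k=2: (−1)^0·9.7980/(4)·0.4075^2·0.9132^2 = +0.339187
d^2_{0,2}(2.3022) = +0.339187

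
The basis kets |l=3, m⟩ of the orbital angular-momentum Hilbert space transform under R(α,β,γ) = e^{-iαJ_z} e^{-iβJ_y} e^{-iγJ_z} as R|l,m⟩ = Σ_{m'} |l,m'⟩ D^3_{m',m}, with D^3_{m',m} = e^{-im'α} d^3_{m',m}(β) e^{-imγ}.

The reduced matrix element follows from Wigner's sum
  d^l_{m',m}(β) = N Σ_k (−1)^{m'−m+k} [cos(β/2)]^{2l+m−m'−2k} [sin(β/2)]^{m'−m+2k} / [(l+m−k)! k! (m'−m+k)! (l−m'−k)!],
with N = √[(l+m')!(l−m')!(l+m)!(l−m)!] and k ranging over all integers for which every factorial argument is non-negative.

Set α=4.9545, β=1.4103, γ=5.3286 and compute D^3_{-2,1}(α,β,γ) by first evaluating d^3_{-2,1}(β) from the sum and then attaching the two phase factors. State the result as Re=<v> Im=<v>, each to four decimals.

First d^3_{-2,1}(β=1.4103), then the phase factors e^{-i(-2)α} and e^{-i(1)γ}:
With c≡cos(β/2)=0.761514 and s≡sin(β/2)=0.648148, N=[1·120·24·2]^{1/2}=75.894664
k∈{3,4} keeps every argument non-negative
  k=3: (−1)^0·75.8947/(12)·0.7615^3·0.6481^3 = +0.760478
  k=4: (−1)^1·75.8947/(24)·0.7615^1·0.6481^5 = -0.275454
d^3_{-2,1}(1.4103) = +0.760478 -0.275454 = +0.485024
Attach z-rotation phases: D = e^{-i(-2)(4.9545)}·(+0.485024)·e^{-i(1)(5.3286)} = -0.063832-0.480806i

Re=-0.0638 Im=-0.4808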